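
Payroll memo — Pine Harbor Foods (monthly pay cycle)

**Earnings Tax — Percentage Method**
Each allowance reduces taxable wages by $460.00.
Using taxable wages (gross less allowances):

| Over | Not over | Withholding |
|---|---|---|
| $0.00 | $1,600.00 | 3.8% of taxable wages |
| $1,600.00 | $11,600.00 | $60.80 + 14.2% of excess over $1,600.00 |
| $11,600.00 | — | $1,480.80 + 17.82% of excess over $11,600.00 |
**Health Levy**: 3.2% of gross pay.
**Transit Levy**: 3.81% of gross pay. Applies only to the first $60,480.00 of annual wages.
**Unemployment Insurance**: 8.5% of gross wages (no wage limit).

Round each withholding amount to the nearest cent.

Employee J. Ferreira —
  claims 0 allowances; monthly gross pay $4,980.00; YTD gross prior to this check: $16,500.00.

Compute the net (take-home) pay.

$3,666.84

Earnings Tax: taxable = $4,980.00
  $60.80 + 14.2% × ($4,980.00 − $1,600.00) = $60.80 + 14.2% × $3,380.00 = $540.76
Health Levy: 3.2% × $4,980.00 = $159.36
Transit Levy: 3.81% × $4,980.00 = $189.74
Unemployment Insurance: 8.5% × $4,980.00 = $423.30
Total withheld: $540.76 + $159.36 + $189.74 + $423.30 = $1,313.16
Net pay: $4,980.00 − $1,313.16 = $3,666.84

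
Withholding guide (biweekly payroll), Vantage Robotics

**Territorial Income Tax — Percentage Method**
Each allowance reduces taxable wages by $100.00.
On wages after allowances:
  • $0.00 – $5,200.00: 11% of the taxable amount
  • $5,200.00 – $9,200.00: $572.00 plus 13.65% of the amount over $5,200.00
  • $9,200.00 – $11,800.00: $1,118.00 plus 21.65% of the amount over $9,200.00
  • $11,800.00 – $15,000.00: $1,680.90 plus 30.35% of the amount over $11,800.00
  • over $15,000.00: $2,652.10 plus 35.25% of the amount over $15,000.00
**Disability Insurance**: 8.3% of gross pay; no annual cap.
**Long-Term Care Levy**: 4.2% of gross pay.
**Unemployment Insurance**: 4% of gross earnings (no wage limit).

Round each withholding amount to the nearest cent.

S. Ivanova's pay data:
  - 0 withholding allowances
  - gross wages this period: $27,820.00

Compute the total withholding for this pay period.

$11,761.45

Territorial Income Tax: taxable = $27,820.00
  $2,652.10 + 35.25% × ($27,820.00 − $15,000.00) = $2,652.10 + 35.25% × $12,820.00 = $7,171.15
Disability Insurance: 8.3% × $27,820.00 = $2,309.06
Long-Term Care Levy: 4.2% × $27,820.00 = $1,168.44
Unemployment Insurance: 4% × $27,820.00 = $1,112.80
Total: $7,171.15 + $2,309.06 + $1,168.44 + $1,112.80 = $11,761.45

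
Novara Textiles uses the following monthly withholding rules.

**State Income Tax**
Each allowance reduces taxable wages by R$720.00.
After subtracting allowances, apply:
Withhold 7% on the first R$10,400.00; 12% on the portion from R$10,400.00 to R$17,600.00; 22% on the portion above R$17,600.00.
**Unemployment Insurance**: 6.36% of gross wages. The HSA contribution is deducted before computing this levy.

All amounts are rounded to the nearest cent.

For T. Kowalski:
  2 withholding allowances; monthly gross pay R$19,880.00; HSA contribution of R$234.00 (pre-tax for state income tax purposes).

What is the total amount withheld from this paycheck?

R$2,974.81

State Income Tax: taxable = R$19,880.00 − R$234.00 − 2×R$720.00 = R$18,206.00
  R$1,592.00 + 22% × (R$18,206.00 − R$17,600.00) = R$1,592.00 + 22% × R$606.00 = R$1,725.32
Unemployment Insurance: 6.36% × R$19,646.00 = R$1,249.49
Total: R$1,725.32 + R$1,249.49 = R$2,974.81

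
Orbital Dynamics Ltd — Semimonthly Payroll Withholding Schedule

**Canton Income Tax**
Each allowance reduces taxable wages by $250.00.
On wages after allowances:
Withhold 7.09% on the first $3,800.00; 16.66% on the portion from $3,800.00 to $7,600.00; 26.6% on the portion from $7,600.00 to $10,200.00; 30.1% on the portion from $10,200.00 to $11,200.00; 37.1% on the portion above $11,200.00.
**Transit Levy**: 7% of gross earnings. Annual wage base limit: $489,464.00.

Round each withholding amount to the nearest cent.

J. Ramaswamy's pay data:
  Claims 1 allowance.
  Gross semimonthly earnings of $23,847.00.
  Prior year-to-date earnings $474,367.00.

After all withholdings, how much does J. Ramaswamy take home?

Canton Income Tax: taxable = $23,847.00 − 1×$250.00 = $23,597.00
  $1,895.10 + 37.1% × ($23,597.00 − $11,200.00) = $1,895.10 + 37.1% × $12,397.00 = $6,494.39
Transit Levy: cap $489,464.00 − YTD $474,367.00 = $15,097.00 subject; 7% × $15,097.00 = $1,056.79
Total withheld: $6,494.39 + $1,056.79 = $7,551.18
Net pay: $23,847.00 − $7,551.18 = $16,295.82

$16,295.82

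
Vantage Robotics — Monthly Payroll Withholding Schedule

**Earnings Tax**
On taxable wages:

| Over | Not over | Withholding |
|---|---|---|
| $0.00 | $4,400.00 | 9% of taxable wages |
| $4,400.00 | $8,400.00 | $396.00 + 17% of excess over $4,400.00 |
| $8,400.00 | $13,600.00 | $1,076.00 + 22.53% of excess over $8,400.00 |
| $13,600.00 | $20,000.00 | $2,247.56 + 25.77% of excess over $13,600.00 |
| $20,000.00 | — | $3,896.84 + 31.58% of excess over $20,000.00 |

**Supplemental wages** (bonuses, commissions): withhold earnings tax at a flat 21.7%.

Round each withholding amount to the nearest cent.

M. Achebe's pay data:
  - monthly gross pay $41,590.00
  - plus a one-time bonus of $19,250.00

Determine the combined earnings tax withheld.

Earnings Tax: taxable = $41,590.00
  $3,896.84 + 31.58% × ($41,590.00 − $20,000.00) = $3,896.84 + 31.58% × $21,590.00 = $10,714.96
Supplemental (21.7% flat on bonus): 21.7% × $19,250.00 = $4,177.25
Total earnings tax: $10,714.96 + $4,177.25 = $14,892.21

$14,892.21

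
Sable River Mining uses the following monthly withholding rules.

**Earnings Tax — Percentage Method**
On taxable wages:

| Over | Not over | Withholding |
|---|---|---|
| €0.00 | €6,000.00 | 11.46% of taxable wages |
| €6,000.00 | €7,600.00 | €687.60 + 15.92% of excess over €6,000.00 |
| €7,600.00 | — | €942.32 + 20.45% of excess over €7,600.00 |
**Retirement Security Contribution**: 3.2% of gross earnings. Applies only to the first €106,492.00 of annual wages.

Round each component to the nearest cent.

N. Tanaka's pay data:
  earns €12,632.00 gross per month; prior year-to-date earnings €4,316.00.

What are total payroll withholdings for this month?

Earnings Tax: taxable = €12,632.00
  €942.32 + 20.45% × (€12,632.00 − €7,600.00) = €942.32 + 20.45% × €5,032.00 = €1,971.36
Retirement Security Contribution: 3.2% × €12,632.00 = €404.22
Total: €1,971.36 + €404.22 = €2,375.58

€2,375.58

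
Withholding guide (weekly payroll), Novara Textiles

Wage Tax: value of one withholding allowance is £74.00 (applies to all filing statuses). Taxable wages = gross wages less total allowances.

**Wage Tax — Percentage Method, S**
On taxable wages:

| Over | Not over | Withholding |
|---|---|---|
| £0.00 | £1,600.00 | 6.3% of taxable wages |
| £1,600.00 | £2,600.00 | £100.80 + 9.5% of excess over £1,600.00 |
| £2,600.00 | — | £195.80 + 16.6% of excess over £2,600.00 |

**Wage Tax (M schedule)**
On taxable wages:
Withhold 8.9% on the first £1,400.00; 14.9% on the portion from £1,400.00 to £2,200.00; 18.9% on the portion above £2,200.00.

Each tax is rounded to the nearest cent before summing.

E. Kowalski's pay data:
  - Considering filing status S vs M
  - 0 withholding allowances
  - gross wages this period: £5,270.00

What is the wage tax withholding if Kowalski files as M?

Wage Tax (M): taxable = £5,270.00
  £243.80 + 18.9% × (£5,270.00 − £2,200.00) = £243.80 + 18.9% × £3,070.00 = £824.03

£824.03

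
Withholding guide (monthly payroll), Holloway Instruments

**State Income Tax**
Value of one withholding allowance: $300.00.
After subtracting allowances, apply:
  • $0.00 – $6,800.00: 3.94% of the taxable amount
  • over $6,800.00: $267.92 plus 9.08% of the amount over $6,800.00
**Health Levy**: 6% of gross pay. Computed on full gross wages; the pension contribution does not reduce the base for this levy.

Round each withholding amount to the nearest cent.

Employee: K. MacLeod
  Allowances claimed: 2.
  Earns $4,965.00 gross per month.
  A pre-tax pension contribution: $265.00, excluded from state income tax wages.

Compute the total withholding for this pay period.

State Income Tax: taxable = $4,965.00 − $265.00 − 2×$300.00 = $4,100.00
  3.94% × $4,100.00 = $161.54
Health Levy: 6% × $4,965.00 = $297.90
Total: $161.54 + $297.90 = $459.44

$459.44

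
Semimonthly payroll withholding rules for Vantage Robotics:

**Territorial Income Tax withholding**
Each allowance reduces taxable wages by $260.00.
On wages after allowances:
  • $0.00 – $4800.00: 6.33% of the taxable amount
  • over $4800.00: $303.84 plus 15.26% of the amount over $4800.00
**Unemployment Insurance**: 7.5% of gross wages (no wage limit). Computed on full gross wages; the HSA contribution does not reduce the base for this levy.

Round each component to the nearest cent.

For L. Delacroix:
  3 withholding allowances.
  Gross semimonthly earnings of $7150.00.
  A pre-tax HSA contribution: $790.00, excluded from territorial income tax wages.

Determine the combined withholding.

$959.12

Territorial Income Tax: taxable = $7150.00 − $790.00 − 3×$260.00 = $5580.00
  $303.84 + 15.26% × ($5580.00 − $4800.00) = $303.84 + 15.26% × $780.00 = $422.87
Unemployment Insurance: 7.5% × $7150.00 = $536.25
Total: $422.87 + $536.25 = $959.12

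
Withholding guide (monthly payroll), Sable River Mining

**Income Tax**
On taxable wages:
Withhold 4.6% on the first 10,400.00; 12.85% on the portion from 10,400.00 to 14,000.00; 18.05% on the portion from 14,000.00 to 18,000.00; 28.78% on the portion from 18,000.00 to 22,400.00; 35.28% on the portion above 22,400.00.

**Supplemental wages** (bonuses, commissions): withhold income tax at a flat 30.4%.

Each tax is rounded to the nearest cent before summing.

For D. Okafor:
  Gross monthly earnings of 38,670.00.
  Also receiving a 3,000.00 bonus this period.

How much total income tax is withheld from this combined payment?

Income Tax: taxable = 38,670.00
  2,929.32 + 35.28% × (38,670.00 − 22,400.00) = 2,929.32 + 35.28% × 16,270.00 = 8,669.38
Supplemental (30.4% flat on bonus): 30.4% × 3,000.00 = 912.00
Total income tax: 8,669.38 + 912.00 = 9,581.38

9,581.38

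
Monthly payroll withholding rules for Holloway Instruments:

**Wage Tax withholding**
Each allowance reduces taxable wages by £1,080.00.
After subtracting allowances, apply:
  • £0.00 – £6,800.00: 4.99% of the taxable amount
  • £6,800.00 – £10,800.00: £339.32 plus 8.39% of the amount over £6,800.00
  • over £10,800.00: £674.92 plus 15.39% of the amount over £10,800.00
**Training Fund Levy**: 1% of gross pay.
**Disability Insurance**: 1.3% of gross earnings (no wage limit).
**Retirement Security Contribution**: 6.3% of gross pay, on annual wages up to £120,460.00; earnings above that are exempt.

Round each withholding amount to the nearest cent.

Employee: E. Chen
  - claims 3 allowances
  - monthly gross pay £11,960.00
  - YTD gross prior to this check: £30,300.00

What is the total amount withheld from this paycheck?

Wage Tax: taxable = £11,960.00 − 3×£1,080.00 = £8,720.00
  £339.32 + 8.39% × (£8,720.00 − £6,800.00) = £339.32 + 8.39% × £1,920.00 = £500.41
Training Fund Levy: 1% × £11,960.00 = £119.60
Disability Insurance: 1.3% × £11,960.00 = £155.48
Retirement Security Contribution: 6.3% × £11,960.00 = £753.48
Total: £500.41 + £119.60 + £155.48 + £753.48 = £1,528.97

£1,528.97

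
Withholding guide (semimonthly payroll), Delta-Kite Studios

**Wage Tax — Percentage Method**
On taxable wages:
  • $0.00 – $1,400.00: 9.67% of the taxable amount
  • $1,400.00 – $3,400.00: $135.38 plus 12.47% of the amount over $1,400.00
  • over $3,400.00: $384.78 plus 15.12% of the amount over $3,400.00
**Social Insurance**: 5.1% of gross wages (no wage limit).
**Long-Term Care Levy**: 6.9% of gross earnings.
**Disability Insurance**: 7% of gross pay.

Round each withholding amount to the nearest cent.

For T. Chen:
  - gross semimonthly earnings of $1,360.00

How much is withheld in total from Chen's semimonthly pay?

Wage Tax: taxable = $1,360.00
  9.67% × $1,360.00 = $131.51
Social Insurance: 5.1% × $1,360.00 = $69.36
Long-Term Care Levy: 6.9% × $1,360.00 = $93.84
Disability Insurance: 7% × $1,360.00 = $95.20
Total: $131.51 + $69.36 + $93.84 + $95.20 = $389.91

$389.91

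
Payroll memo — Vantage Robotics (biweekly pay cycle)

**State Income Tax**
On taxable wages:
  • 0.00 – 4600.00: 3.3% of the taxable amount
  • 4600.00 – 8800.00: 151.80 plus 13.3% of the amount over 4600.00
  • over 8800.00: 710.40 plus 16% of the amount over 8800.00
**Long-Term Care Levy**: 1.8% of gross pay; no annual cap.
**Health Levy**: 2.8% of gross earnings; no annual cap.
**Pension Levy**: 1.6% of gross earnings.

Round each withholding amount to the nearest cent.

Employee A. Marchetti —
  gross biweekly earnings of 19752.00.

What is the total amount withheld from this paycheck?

State Income Tax: taxable = 19752.00
  710.40 + 16% × (19752.00 − 8800.00) = 710.40 + 16% × 10952.00 = 2462.72
Long-Term Care Levy: 1.8% × 19752.00 = 355.54
Health Levy: 2.8% × 19752.00 = 553.06
Pension Levy: 1.6% × 19752.00 = 316.03
Total: 2462.72 + 355.54 + 553.06 + 316.03 = 3687.35

3687.35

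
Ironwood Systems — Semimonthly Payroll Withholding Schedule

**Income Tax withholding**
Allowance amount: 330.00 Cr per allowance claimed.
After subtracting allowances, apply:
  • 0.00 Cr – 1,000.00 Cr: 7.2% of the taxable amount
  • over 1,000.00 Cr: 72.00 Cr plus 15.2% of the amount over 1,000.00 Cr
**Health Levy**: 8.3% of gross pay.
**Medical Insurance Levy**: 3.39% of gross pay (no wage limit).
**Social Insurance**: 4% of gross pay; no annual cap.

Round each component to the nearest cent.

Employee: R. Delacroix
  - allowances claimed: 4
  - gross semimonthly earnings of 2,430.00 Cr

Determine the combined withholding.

Income Tax: taxable = 2,430.00 Cr − 4×330.00 Cr = 1,110.00 Cr
  72.00 Cr + 15.2% × (1,110.00 Cr − 1,000.00 Cr) = 72.00 Cr + 15.2% × 110.00 Cr = 88.72 Cr
Health Levy: 8.3% × 2,430.00 Cr = 201.69 Cr
Medical Insurance Levy: 3.39% × 2,430.00 Cr = 82.38 Cr
Social Insurance: 4% × 2,430.00 Cr = 97.20 Cr
Total: 88.72 Cr + 201.69 Cr + 82.38 Cr + 97.20 Cr = 469.99 Cr

469.99 Cr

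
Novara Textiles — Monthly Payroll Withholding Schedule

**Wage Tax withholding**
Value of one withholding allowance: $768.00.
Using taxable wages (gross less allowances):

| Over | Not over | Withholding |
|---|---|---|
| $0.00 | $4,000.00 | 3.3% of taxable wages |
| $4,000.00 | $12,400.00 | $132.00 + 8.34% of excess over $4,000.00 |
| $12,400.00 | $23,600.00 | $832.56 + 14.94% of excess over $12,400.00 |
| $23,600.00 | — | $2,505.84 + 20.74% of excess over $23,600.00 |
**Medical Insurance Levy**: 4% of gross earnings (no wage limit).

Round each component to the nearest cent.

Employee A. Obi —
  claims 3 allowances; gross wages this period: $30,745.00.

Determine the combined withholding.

Wage Tax: taxable = $30,745.00 − 3×$768.00 = $28,441.00
  $2,505.84 + 20.74% × ($28,441.00 − $23,600.00) = $2,505.84 + 20.74% × $4,841.00 = $3,509.86
Medical Insurance Levy: 4% × $30,745.00 = $1,229.80
Total: $3,509.86 + $1,229.80 = $4,739.66

$4,739.66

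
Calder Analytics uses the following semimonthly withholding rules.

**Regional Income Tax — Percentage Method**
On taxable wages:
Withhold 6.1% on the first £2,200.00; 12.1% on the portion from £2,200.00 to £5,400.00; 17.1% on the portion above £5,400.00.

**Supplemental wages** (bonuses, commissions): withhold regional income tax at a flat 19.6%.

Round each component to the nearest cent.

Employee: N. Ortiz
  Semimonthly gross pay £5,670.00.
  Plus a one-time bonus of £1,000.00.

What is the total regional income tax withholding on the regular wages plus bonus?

Regional Income Tax: taxable = £5,670.00
  £521.40 + 17.1% × (£5,670.00 − £5,400.00) = £521.40 + 17.1% × £270.00 = £567.57
Supplemental (19.6% flat on bonus): 19.6% × £1,000.00 = £196.00
Total regional income tax: £567.57 + £196.00 = £763.57

£763.57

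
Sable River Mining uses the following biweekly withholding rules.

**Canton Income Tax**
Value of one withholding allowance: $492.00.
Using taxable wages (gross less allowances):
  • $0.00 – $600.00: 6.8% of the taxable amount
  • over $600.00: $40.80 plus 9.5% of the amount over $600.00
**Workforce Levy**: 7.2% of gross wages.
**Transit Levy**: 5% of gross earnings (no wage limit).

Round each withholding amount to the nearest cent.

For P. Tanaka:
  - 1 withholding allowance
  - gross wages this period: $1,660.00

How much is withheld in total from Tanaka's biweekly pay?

$297.28

Canton Income Tax: taxable = $1,660.00 − 1×$492.00 = $1,168.00
  $40.80 + 9.5% × ($1,168.00 − $600.00) = $40.80 + 9.5% × $568.00 = $94.76
Workforce Levy: 7.2% × $1,660.00 = $119.52
Transit Levy: 5% × $1,660.00 = $83.00
Total: $94.76 + $119.52 + $83.00 = $297.28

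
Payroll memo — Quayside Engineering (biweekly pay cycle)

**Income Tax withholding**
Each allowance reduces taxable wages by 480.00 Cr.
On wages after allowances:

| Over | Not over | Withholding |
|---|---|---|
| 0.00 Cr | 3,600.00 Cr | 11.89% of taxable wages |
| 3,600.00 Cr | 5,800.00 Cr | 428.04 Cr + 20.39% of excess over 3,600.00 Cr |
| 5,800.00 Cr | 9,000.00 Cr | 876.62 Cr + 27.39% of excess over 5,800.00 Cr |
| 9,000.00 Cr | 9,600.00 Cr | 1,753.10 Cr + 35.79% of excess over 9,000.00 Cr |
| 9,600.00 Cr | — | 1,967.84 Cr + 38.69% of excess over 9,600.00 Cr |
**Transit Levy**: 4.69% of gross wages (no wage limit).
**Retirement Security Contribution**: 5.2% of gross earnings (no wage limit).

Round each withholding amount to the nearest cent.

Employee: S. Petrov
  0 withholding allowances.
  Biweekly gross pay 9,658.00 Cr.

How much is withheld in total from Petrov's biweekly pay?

Income Tax: taxable = 9,658.00 Cr
  1,967.84 Cr + 38.69% × (9,658.00 Cr − 9,600.00 Cr) = 1,967.84 Cr + 38.69% × 58.00 Cr = 1,990.28 Cr
Transit Levy: 4.69% × 9,658.00 Cr = 452.96 Cr
Retirement Security Contribution: 5.2% × 9,658.00 Cr = 502.22 Cr
Total: 1,990.28 Cr + 452.96 Cr + 502.22 Cr = 2,945.46 Cr

2,945.46 Cr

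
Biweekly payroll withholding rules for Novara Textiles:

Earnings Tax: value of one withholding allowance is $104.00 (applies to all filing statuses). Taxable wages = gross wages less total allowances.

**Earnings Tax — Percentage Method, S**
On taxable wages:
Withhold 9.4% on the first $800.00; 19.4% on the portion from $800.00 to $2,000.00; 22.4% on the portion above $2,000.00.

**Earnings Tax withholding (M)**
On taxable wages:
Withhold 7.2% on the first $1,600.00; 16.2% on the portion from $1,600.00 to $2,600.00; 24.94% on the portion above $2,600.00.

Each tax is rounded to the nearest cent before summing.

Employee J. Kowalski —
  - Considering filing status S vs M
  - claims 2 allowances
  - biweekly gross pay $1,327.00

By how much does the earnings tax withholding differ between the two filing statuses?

Earnings Tax (S): taxable = $1,327.00 − 2×$104.00 = $1,119.00
  $75.20 + 19.4% × ($1,119.00 − $800.00) = $75.20 + 19.4% × $319.00 = $137.09
Earnings Tax (M): taxable = $1,327.00 − 2×$104.00 = $1,119.00
  7.2% × $1,119.00 = $80.57
Difference: |$137.09 − $80.57| = $56.52 (higher under S)

$56.52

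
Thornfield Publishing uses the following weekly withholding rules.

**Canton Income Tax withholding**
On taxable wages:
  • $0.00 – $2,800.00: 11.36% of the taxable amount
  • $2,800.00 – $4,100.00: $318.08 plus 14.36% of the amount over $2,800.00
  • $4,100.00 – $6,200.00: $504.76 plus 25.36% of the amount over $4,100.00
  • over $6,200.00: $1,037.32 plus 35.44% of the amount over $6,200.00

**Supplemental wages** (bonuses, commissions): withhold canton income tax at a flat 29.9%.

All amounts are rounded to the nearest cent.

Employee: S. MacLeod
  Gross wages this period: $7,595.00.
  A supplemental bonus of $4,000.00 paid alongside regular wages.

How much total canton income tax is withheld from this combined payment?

Canton Income Tax: taxable = $7,595.00
  $1,037.32 + 35.44% × ($7,595.00 − $6,200.00) = $1,037.32 + 35.44% × $1,395.00 = $1,531.71
Supplemental (29.9% flat on bonus): 29.9% × $4,000.00 = $1,196.00
Total canton income tax: $1,531.71 + $1,196.00 = $2,727.71

$2,727.71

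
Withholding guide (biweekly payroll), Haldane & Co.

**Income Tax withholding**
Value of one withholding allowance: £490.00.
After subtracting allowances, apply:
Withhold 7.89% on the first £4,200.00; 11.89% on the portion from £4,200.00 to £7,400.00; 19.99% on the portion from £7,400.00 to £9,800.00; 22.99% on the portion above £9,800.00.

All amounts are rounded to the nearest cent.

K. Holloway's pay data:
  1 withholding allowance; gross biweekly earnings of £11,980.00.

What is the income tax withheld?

Income Tax: taxable = £11,980.00 − 1×£490.00 = £11,490.00
  £1,191.62 + 22.99% × (£11,490.00 − £9,800.00) = £1,191.62 + 22.99% × £1,690.00 = £1,580.15

£1,580.15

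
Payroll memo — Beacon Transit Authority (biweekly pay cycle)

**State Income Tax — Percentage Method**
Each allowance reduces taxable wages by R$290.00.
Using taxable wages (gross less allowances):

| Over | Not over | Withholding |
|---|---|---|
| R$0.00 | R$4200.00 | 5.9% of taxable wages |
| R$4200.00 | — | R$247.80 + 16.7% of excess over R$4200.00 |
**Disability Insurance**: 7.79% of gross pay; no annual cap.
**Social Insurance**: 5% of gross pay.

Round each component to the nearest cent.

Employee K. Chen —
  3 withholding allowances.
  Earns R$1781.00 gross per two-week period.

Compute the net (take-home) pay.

State Income Tax: taxable = R$1781.00 − 3×R$290.00 = R$911.00
  5.9% × R$911.00 = R$53.75
Disability Insurance: 7.79% × R$1781.00 = R$138.74
Social Insurance: 5% × R$1781.00 = R$89.05
Total withheld: R$53.75 + R$138.74 + R$89.05 = R$281.54
Net pay: R$1781.00 − R$281.54 = R$1499.46

R$1499.46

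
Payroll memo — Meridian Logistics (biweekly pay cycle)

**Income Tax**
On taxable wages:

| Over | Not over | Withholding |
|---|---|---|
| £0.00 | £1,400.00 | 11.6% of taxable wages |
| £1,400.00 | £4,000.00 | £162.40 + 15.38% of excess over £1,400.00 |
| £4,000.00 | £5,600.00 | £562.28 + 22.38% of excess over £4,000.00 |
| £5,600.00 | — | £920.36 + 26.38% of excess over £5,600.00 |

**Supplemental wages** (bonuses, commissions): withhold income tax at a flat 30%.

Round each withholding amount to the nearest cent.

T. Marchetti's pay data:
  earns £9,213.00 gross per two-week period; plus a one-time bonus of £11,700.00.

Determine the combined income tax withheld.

£5,383.47

Income Tax: taxable = £9,213.00
  £920.36 + 26.38% × (£9,213.00 − £5,600.00) = £920.36 + 26.38% × £3,613.00 = £1,873.47
Supplemental (30% flat on bonus): 30% × £11,700.00 = £3,510.00
Total income tax: £1,873.47 + £3,510.00 = £5,383.47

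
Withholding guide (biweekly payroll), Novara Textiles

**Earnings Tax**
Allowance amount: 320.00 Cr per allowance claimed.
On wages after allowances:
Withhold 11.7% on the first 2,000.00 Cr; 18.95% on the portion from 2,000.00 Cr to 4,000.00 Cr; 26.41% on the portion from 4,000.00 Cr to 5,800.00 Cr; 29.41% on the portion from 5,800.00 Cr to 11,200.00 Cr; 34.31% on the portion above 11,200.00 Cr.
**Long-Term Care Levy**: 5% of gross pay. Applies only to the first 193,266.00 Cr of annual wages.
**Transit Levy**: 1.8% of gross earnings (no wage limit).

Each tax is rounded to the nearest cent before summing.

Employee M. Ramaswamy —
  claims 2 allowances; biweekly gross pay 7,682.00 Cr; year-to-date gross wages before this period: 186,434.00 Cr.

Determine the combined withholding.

1,933.53 Cr

Earnings Tax: taxable = 7,682.00 Cr − 2×320.00 Cr = 7,042.00 Cr
  1,088.38 Cr + 29.41% × (7,042.00 Cr − 5,800.00 Cr) = 1,088.38 Cr + 29.41% × 1,242.00 Cr = 1,453.65 Cr
Long-Term Care Levy: cap 193,266.00 Cr − YTD 186,434.00 Cr = 6,832.00 Cr subject; 5% × 6,832.00 Cr = 341.60 Cr
Transit Levy: 1.8% × 7,682.00 Cr = 138.28 Cr
Total: 1,453.65 Cr + 341.60 Cr + 138.28 Cr = 1,933.53 Cr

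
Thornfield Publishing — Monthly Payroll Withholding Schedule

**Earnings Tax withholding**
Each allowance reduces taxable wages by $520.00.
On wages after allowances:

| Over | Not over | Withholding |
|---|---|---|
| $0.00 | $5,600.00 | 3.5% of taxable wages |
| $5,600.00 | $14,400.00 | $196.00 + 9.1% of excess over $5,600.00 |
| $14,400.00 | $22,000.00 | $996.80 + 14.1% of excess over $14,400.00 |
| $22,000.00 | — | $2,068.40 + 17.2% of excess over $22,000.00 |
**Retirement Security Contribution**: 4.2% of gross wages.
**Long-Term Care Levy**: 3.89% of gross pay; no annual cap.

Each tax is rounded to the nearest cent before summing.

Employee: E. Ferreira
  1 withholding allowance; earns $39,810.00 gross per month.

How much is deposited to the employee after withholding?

Earnings Tax: taxable = $39,810.00 − 1×$520.00 = $39,290.00
  $2,068.40 + 17.2% × ($39,290.00 − $22,000.00) = $2,068.40 + 17.2% × $17,290.00 = $5,042.28
Retirement Security Contribution: 4.2% × $39,810.00 = $1,672.02
Long-Term Care Levy: 3.89% × $39,810.00 = $1,548.61
Total withheld: $5,042.28 + $1,672.02 + $1,548.61 = $8,262.91
Net pay: $39,810.00 − $8,262.91 = $31,547.09

$31,547.09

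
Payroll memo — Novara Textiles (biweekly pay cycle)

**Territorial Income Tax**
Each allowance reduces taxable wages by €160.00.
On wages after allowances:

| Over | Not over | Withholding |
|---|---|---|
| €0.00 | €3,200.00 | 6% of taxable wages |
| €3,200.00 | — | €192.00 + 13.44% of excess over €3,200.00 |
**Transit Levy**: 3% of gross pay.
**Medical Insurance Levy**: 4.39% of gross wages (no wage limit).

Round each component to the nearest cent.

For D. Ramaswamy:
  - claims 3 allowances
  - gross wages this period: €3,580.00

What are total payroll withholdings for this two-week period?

€450.56

Territorial Income Tax: taxable = €3,580.00 − 3×€160.00 = €3,100.00
  6% × €3,100.00 = €186.00
Transit Levy: 3% × €3,580.00 = €107.40
Medical Insurance Levy: 4.39% × €3,580.00 = €157.16
Total: €186.00 + €107.40 + €157.16 = €450.56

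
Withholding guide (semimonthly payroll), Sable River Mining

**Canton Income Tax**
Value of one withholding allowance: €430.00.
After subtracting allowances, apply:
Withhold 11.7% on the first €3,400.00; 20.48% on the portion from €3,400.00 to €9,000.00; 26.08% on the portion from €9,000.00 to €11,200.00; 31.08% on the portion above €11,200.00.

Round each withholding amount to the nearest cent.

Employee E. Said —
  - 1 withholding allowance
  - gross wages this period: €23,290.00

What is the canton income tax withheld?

€5,742.37

Canton Income Tax: taxable = €23,290.00 − 1×€430.00 = €22,860.00
  €2,118.44 + 31.08% × (€22,860.00 − €11,200.00) = €2,118.44 + 31.08% × €11,660.00 = €5,742.37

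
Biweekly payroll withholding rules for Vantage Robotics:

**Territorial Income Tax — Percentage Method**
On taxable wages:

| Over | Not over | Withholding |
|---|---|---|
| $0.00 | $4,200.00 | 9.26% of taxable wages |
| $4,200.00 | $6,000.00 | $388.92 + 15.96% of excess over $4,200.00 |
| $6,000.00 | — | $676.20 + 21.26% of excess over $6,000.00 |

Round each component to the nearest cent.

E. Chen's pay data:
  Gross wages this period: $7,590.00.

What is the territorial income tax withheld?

Territorial Income Tax: taxable = $7,590.00
  $676.20 + 21.26% × ($7,590.00 − $6,000.00) = $676.20 + 21.26% × $1,590.00 = $1,014.23

$1,014.23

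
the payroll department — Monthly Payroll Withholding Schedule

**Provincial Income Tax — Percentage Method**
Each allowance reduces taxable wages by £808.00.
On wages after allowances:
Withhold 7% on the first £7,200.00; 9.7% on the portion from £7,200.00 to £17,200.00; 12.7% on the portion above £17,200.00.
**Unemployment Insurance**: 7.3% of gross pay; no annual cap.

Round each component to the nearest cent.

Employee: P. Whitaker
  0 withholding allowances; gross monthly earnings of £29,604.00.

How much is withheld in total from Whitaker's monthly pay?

£5,210.40

Provincial Income Tax: taxable = £29,604.00
  £1,474.00 + 12.7% × (£29,604.00 − £17,200.00) = £1,474.00 + 12.7% × £12,404.00 = £3,049.31
Unemployment Insurance: 7.3% × £29,604.00 = £2,161.09
Total: £3,049.31 + £2,161.09 = £5,210.40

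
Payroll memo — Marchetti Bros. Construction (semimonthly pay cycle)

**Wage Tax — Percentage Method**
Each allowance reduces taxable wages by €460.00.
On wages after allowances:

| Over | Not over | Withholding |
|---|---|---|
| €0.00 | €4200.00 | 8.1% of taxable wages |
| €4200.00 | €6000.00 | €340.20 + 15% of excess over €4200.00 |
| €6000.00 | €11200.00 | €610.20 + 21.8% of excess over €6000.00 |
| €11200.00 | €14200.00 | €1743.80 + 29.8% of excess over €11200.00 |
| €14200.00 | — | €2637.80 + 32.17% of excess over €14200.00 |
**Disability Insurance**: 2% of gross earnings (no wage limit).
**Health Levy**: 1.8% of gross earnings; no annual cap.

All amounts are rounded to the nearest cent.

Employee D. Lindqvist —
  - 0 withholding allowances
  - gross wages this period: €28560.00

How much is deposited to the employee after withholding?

Wage Tax: taxable = €28560.00
  €2637.80 + 32.17% × (€28560.00 − €14200.00) = €2637.80 + 32.17% × €14360.00 = €7257.41
Disability Insurance: 2% × €28560.00 = €571.20
Health Levy: 1.8% × €28560.00 = €514.08
Total withheld: €7257.41 + €571.20 + €514.08 = €8342.69
Net pay: €28560.00 − €8342.69 = €20217.31

€20217.31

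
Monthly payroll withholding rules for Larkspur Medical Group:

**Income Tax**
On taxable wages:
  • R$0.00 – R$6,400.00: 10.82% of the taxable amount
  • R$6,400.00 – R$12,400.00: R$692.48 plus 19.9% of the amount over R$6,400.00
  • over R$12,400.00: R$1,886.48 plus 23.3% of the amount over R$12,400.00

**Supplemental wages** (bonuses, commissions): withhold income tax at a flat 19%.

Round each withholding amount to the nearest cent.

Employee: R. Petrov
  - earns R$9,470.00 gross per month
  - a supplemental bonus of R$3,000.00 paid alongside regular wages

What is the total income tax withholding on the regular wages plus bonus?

R$1,873.41

Income Tax: taxable = R$9,470.00
  R$692.48 + 19.9% × (R$9,470.00 − R$6,400.00) = R$692.48 + 19.9% × R$3,070.00 = R$1,303.41
Supplemental (19% flat on bonus): 19% × R$3,000.00 = R$570.00
Total income tax: R$1,303.41 + R$570.00 = R$1,873.41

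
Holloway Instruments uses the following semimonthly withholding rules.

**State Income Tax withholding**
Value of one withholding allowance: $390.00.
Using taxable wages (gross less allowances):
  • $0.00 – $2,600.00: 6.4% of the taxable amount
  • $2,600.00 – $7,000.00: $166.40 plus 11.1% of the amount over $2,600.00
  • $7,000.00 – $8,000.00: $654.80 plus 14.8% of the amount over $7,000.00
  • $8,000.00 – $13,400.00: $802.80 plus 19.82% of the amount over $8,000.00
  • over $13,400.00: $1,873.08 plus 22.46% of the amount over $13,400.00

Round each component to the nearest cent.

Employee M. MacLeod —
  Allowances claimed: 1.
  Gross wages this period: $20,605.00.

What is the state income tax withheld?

$3,403.73

State Income Tax: taxable = $20,605.00 − 1×$390.00 = $20,215.00
  $1,873.08 + 22.46% × ($20,215.00 − $13,400.00) = $1,873.08 + 22.46% × $6,815.00 = $3,403.73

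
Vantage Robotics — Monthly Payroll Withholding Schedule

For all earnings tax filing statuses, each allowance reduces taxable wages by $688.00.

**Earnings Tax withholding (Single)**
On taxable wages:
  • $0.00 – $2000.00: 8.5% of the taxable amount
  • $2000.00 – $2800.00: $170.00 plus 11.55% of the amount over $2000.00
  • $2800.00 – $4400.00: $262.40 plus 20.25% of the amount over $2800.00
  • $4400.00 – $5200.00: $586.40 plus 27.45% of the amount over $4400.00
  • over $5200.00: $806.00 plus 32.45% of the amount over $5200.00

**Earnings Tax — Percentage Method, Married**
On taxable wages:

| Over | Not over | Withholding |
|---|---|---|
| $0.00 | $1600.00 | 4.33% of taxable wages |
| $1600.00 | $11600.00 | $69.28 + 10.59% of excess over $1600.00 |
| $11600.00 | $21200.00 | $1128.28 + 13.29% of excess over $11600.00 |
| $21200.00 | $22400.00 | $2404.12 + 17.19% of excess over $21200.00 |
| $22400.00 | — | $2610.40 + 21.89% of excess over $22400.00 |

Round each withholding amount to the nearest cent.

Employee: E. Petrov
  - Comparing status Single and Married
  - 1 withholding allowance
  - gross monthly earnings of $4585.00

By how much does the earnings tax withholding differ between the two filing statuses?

$172.01

Earnings Tax (Single): taxable = $4585.00 − 1×$688.00 = $3897.00
  $262.40 + 20.25% × ($3897.00 − $2800.00) = $262.40 + 20.25% × $1097.00 = $484.54
Earnings Tax (Married): taxable = $4585.00 − 1×$688.00 = $3897.00
  $69.28 + 10.59% × ($3897.00 − $1600.00) = $69.28 + 10.59% × $2297.00 = $312.53
Difference: |$484.54 − $312.53| = $172.01 (higher under Single)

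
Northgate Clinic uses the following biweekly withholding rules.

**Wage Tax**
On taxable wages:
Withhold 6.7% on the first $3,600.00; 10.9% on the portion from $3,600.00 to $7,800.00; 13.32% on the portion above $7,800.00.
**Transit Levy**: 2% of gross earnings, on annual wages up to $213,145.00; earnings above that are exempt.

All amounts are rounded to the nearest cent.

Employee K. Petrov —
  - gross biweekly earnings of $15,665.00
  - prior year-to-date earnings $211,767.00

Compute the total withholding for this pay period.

Wage Tax: taxable = $15,665.00
  $699.00 + 13.32% × ($15,665.00 − $7,800.00) = $699.00 + 13.32% × $7,865.00 = $1,746.62
Transit Levy: cap $213,145.00 − YTD $211,767.00 = $1,378.00 subject; 2% × $1,378.00 = $27.56
Total: $1,746.62 + $27.56 = $1,774.18

$1,774.18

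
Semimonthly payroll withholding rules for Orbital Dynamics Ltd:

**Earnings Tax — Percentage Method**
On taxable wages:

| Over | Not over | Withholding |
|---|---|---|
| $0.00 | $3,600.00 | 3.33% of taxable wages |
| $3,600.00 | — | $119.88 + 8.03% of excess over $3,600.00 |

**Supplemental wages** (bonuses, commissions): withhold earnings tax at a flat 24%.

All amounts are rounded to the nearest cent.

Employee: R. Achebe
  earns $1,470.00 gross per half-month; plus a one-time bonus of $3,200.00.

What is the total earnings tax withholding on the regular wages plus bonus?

Earnings Tax: taxable = $1,470.00
  3.33% × $1,470.00 = $48.95
Supplemental (24% flat on bonus): 24% × $3,200.00 = $768.00
Total earnings tax: $48.95 + $768.00 = $816.95

$816.95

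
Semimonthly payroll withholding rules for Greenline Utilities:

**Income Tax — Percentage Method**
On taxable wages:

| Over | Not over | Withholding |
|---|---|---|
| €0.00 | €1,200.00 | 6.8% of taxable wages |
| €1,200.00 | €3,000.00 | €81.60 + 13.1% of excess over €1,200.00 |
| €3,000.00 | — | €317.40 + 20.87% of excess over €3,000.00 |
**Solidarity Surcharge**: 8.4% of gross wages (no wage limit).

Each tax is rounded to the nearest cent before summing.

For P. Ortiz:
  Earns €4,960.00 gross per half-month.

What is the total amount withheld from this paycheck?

€1,143.09

Income Tax: taxable = €4,960.00
  €317.40 + 20.87% × (€4,960.00 − €3,000.00) = €317.40 + 20.87% × €1,960.00 = €726.45
Solidarity Surcharge: 8.4% × €4,960.00 = €416.64
Total: €726.45 + €416.64 = €1,143.09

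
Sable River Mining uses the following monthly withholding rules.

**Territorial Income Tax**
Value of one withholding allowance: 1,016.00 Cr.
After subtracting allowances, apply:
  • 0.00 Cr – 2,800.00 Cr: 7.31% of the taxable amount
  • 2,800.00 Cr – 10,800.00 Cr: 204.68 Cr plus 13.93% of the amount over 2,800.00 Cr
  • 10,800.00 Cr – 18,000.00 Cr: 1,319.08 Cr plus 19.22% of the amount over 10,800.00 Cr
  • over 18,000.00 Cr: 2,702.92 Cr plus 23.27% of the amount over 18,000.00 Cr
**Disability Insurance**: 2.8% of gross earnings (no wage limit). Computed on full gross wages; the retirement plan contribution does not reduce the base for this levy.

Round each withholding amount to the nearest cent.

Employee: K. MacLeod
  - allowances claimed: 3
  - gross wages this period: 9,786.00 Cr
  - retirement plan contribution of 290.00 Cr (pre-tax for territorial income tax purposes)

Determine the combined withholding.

Territorial Income Tax: taxable = 9,786.00 Cr − 290.00 Cr − 3×1,016.00 Cr = 6,448.00 Cr
  204.68 Cr + 13.93% × (6,448.00 Cr − 2,800.00 Cr) = 204.68 Cr + 13.93% × 3,648.00 Cr = 712.85 Cr
Disability Insurance: 2.8% × 9,786.00 Cr = 274.01 Cr
Total: 712.85 Cr + 274.01 Cr = 986.86 Cr

986.86 Cr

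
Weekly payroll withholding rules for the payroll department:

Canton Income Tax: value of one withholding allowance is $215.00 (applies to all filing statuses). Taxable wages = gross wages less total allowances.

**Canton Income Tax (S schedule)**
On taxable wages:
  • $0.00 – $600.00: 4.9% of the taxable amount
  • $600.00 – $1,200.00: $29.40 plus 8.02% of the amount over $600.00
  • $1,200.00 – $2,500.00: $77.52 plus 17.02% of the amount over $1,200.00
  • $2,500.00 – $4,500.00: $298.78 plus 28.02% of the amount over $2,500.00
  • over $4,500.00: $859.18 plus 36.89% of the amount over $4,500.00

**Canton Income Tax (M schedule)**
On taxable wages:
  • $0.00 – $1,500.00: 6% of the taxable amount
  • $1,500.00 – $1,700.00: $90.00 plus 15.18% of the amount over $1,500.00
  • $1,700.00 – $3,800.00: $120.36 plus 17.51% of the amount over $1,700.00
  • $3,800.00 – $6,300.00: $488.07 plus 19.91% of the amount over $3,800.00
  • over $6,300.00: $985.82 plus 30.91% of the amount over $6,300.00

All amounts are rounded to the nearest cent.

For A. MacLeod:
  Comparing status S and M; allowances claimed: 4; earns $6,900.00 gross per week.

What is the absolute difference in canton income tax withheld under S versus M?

Canton Income Tax (S): taxable = $6,900.00 − 4×$215.00 = $6,040.00
  $859.18 + 36.89% × ($6,040.00 − $4,500.00) = $859.18 + 36.89% × $1,540.00 = $1,427.29
Canton Income Tax (M): taxable = $6,900.00 − 4×$215.00 = $6,040.00
  $488.07 + 19.91% × ($6,040.00 − $3,800.00) = $488.07 + 19.91% × $2,240.00 = $934.05
Difference: |$1,427.29 − $934.05| = $493.24 (higher under S)

$493.24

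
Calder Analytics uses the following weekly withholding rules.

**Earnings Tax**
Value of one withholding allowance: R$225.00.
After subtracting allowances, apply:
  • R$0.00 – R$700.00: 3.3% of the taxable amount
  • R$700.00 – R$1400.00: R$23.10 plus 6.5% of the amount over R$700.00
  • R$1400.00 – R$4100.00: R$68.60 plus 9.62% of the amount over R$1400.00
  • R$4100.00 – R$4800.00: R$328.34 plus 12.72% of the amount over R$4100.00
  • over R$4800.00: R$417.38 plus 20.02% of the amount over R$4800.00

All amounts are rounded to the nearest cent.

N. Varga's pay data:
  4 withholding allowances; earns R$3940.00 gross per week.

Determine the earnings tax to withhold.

Earnings Tax: taxable = R$3940.00 − 4×R$225.00 = R$3040.00
  R$68.60 + 9.62% × (R$3040.00 − R$1400.00) = R$68.60 + 9.62% × R$1640.00 = R$226.37

R$226.37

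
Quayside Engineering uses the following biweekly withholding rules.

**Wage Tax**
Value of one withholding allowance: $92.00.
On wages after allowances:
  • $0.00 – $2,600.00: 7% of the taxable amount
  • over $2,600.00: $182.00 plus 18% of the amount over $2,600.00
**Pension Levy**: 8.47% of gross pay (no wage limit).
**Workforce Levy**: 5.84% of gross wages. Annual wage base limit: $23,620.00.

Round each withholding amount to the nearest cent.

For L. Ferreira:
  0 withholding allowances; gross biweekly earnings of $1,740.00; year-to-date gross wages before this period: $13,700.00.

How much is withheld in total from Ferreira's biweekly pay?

$370.80

Wage Tax: taxable = $1,740.00
  7% × $1,740.00 = $121.80
Pension Levy: 8.47% × $1,740.00 = $147.38
Workforce Levy: 5.84% × $1,740.00 = $101.62
Total: $121.80 + $147.38 + $101.62 = $370.80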